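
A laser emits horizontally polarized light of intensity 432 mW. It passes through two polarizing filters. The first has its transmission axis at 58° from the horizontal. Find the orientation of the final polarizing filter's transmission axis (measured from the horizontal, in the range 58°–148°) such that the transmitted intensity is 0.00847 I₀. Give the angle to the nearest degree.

θ ≈ 138°

I₁ = I₀ cos²(58° − 0°) = I₀ cos²(58°) = 0.2808 I₀.
Need I₂/I₀ = 0.00847, so cos²(θ − 58°) = 0.00847 / 0.2808 = 0.03016.
θ − 58° = arccos(√0.03016) = 80.0°, giving θ ≈ 58 + 80.0 = 138.0°.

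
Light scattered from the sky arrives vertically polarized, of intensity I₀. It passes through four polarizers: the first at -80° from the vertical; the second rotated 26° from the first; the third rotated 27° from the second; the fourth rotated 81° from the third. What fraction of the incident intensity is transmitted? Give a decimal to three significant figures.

≈ 0.000473 I₀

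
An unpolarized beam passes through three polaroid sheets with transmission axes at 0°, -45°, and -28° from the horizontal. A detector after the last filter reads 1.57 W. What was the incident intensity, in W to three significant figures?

I₀ ≈ 6.87 W

Unpolarized light through the first polarizer → I₁ = ½ I₀, now polarized at 0°.
I₂ = I₁ cos²(-45° − 0°) = 0.5 I₀ · cos²(45°) = 0.25 I₀.
I₃ = I₂ cos²(-28° + 45°) = 0.25 I₀ · cos²(17°) = 0.2286 I₀.
So 1.57 W = 0.2286 I₀, giving I₀ = 1.57/0.2286 = 6.867 W.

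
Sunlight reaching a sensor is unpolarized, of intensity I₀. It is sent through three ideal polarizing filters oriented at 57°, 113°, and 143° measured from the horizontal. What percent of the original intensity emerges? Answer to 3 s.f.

≈ 11.7%

Unpolarized light through the first polarizer → I₁ = ½ I₀, now polarized at 57°.
I₂ = I₁ cos²(113° − 57°) = 0.5 I₀ · cos²(56°) = 0.1563 I₀.
I₃ = I₂ cos²(143° − 113°) = 0.1563 I₀ · cos²(30°) = 0.1173 I₀.
That is 11.73% of the incident intensity.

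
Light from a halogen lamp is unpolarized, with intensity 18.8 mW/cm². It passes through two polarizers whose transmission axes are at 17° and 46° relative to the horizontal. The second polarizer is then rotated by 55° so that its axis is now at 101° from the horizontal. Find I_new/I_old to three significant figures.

Before rotation:
Unpolarized light through the first polarizer → I₁ = ½ I₀, now polarized at 17°.
I₂ = I₁ cos²(46° − 17°) = 0.5 I₀ · cos²(29°) = 0.3825 I₀.
After rotation:
Unpolarized light through the first polarizer → I₁ = ½ I₀, now polarized at 17°.
I₂ = I₁ cos²(101° − 17°) = 0.5 I₀ · cos²(84°) = 0.005463 I₀.
Ratio = 0.005463 / 0.3825 = 0.01428.

I_new/I_old ≈ 0.0143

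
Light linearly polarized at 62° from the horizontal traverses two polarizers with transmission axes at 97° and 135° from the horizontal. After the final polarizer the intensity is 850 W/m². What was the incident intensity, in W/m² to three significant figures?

I₀ ≈ 2040 W/m²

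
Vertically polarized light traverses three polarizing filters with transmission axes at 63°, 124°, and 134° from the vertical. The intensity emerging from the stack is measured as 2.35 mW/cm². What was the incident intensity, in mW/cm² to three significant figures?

I₁ = I₀ cos²(63° − 0°) = I₀ cos²(63°) = 0.2061 I₀.
I₂ = I₁ cos²(124° − 63°) = 0.2061 I₀ · cos²(61°) = 0.04844 I₀.
I₃ = I₂ cos²(134° − 124°) = 0.04844 I₀ · cos²(10°) = 0.04698 I₀.
So 2.35 mW/cm² = 0.04698 I₀, giving I₀ = 2.35/0.04698 = 50.02 mW/cm².

I₀ ≈ 50.0 mW/cm²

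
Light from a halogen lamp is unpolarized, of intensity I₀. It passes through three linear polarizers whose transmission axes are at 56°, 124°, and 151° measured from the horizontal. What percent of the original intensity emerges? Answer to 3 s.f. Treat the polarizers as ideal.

Unpolarized light through the first polarizer → I₁ = ½ I₀, now polarized at 56°.
I₂ = I₁ cos²(124° − 56°) = 0.5 I₀ · cos²(68°) = 0.07017 I₀.
I₃ = I₂ cos²(151° − 124°) = 0.07017 I₀ · cos²(27°) = 0.0557 I₀.
That is 5.57% of the incident intensity.

≈ 5.57%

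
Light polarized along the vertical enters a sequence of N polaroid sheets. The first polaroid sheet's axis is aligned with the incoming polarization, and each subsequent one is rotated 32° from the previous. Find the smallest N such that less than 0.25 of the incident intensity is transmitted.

N = 6

First polarizer is aligned with the polarization: full transmission.
Each further stage multiplies by cos²(32°) = 0.7192.
After N polarizers: T = 0.7192^(N−1). Require T < 0.25 ⇒ N−1 > ln(0.25)/ln(0.7192) = 4.21, so N−1 ≥ 5 and N = 6.
Check: N=6 gives T = 0.1924 < 0.25; N=5 gives T = 0.2675.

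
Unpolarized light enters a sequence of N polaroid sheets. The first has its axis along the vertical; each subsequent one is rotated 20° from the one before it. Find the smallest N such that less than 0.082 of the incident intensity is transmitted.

First polarizer halves the unpolarized light: factor 1/2.
Each further stage multiplies by cos²(20°) = 0.883.
After N polarizers: T = 0.5·0.883^(N−1). Require T < 0.082 ⇒ N−1 > ln(0.082/0.5)/ln(0.883) = 14.53, so N−1 ≥ 15 and N = 16.
Check: N=16 gives T = 0.07736 < 0.082; N=15 gives T = 0.08761.

N = 16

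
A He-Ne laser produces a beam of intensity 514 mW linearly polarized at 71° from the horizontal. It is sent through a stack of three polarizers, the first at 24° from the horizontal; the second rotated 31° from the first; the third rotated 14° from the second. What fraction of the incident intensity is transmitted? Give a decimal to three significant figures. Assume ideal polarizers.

I/I₀ ≈ 0.322

By Malus's law, I₁ = 514 mW · cos²(47°) = 239.1 mW.
I₂ = I₁ · cos²(31°) = 239.1 · 0.7347 = 175.7 mW.
I₃ = I₂ · cos²(14°) = 175.7 · 0.9415 = 165.4 mW.
Transmitted fraction = 0.3217.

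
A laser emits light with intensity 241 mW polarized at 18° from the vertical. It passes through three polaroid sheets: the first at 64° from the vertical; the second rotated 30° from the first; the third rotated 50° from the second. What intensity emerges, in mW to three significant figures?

By Malus's law, I₁ = 241 mW · cos²(46°) = 116.3 mW.
I₂ = I₁ · cos²(30°) = 116.3 · 0.75 = 87.22 mW.
I₃ = I₂ · cos²(50°) = 87.22 · 0.4132 = 36.04 mW.

I ≈ 36.0 mW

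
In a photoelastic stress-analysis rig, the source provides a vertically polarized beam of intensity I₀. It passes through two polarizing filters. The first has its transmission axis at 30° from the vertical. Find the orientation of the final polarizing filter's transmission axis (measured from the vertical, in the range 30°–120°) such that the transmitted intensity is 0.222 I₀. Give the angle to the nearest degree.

θ ≈ 87°

I₁ = I₀ cos²(30° − 0°) = I₀ cos²(30°) = 0.75 I₀.
Need I₂/I₀ = 0.222, so cos²(θ − 30°) = 0.222 / 0.75 = 0.296.
θ − 30° = arccos(√0.296) = 57.0°, giving θ ≈ 30 + 57.0 = 87.0°.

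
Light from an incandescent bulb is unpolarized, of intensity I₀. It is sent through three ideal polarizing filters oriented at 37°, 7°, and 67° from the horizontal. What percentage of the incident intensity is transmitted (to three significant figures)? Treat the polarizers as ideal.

Unpolarized light through the first polarizer → I₁ = ½ I₀, now polarized at 37°.
I₂ = I₁ cos²(7° − 37°) = 0.5 I₀ · cos²(30°) = 0.375 I₀.
I₃ = I₂ cos²(67° − 7°) = 0.375 I₀ · cos²(60°) = 0.09375 I₀.
That is 9.375% of the incident intensity.

≈ 9.38%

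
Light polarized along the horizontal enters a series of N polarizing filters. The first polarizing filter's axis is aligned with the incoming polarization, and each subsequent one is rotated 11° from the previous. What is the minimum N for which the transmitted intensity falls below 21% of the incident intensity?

N = 44

First polarizer is aligned with the polarization: full transmission.
Each further stage multiplies by cos²(11°) = 0.9636.
After N polarizers: T = 0.9636^(N−1). Require T < 0.21 ⇒ N−1 > ln(0.21)/ln(0.9636) = 42.08, so N−1 ≥ 43 and N = 44.
Check: N=44 gives T = 0.203 < 0.21; N=43 gives T = 0.2106.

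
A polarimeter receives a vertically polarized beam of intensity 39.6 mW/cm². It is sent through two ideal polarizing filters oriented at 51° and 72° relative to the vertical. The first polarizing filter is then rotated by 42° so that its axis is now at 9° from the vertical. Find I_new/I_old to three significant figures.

I_new/I_old ≈ 0.582

Before rotation:
I₁ = I₀ cos²(51° − 0°) = I₀ cos²(51°) = 0.396 I₀.
I₂ = I₁ cos²(72° − 51°) = 0.396 I₀ · cos²(21°) = 0.3452 I₀.
After rotation:
I₁ = I₀ cos²(9° − 0°) = I₀ cos²(9°) = 0.9755 I₀.
I₂ = I₁ cos²(72° − 9°) = 0.9755 I₀ · cos²(63°) = 0.2011 I₀.
Ratio = 0.2011 / 0.3452 = 0.5825.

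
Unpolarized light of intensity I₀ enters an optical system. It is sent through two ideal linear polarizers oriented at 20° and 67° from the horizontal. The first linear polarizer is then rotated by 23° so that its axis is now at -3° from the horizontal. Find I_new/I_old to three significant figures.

I_new/I_old ≈ 0.251

Before rotation:
Unpolarized light through the first polarizer → I₁ = ½ I₀, now polarized at 20°.
I₂ = I₁ cos²(67° − 20°) = 0.5 I₀ · cos²(47°) = 0.2326 I₀.
After rotation:
Unpolarized light through the first polarizer → I₁ = ½ I₀, now polarized at -3°.
I₂ = I₁ cos²(67° + 3°) = 0.5 I₀ · cos²(70°) = 0.05849 I₀.
Ratio = 0.05849 / 0.2326 = 0.2515.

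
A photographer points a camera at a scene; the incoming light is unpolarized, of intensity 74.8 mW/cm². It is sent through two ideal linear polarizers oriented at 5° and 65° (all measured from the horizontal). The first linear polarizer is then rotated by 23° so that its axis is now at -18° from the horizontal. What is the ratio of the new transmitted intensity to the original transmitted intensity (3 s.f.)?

Before rotation:
Unpolarized light through the first polarizer → I₁ = ½ I₀, now polarized at 5°.
I₂ = I₁ cos²(65° − 5°) = 0.5 I₀ · cos²(60°) = 0.125 I₀.
After rotation:
Unpolarized light through the first polarizer → I₁ = ½ I₀, now polarized at -18°.
I₂ = I₁ cos²(65° + 18°) = 0.5 I₀ · cos²(83°) = 0.007426 I₀.
Ratio = 0.007426 / 0.125 = 0.05941.

I_new/I_old ≈ 0.0594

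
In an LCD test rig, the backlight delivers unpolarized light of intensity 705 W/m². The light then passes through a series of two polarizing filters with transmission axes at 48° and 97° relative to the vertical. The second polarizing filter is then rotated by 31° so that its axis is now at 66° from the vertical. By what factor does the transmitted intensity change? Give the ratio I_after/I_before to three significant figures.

I_new/I_old ≈ 2.10

Before rotation:
Unpolarized light through the first polarizer → I₁ = ½ I₀, now polarized at 48°.
I₂ = I₁ cos²(97° − 48°) = 0.5 I₀ · cos²(49°) = 0.2152 I₀.
After rotation:
Unpolarized light through the first polarizer → I₁ = ½ I₀, now polarized at 48°.
I₂ = I₁ cos²(66° − 48°) = 0.5 I₀ · cos²(18°) = 0.4523 I₀.
Ratio = 0.4523 / 0.2152 = 2.101.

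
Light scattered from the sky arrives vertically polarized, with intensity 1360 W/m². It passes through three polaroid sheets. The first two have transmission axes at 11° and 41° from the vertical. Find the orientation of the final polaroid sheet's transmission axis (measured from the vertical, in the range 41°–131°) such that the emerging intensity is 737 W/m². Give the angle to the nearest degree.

θ ≈ 71°

I₁ = I₀ cos²(11° − 0°) = I₀ cos²(11°) = 0.9636 I₀.
I₂ = I₁ cos²(41° − 11°) = 0.9636 I₀ · cos²(30°) = 0.7227 I₀.
Target fraction: 737 / 1360 W/m² = 0.5419 of I₀.
Need I₃/I₀ = 0.5419, so cos²(θ − 41°) = 0.5419 / 0.7227 = 0.7498.
θ − 41° = arccos(√0.7498) = 30.0°, giving θ ≈ 41 + 30.0 = 71.0°.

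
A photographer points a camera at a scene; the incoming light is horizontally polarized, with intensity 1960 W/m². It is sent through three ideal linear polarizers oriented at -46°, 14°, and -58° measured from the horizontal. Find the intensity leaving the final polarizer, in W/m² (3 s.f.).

I ≈ 22.6 W/m²

I₁ = 1960 W/m² · cos²(46°) = 945.8 W/m².
I₂ = I₁ · cos²(60°) = 945.8 · 0.25 = 236.4 W/m².
I₃ = I₂ · cos²(72°) = 236.4 · 0.09549 = 22.58 W/m².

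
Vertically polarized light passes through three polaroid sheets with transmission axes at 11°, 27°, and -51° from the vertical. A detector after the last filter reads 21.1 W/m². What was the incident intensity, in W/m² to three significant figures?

I₁ = I₀ cos²(11° − 0°) = I₀ cos²(11°) = 0.9636 I₀.
I₂ = I₁ cos²(27° − 11°) = 0.9636 I₀ · cos²(16°) = 0.8904 I₀.
I₃ = I₂ cos²(-51° − 27°) = 0.8904 I₀ · cos²(78°) = 0.03849 I₀.
So 21.1 W/m² = 0.03849 I₀, giving I₀ = 21.1/0.03849 = 548.2 W/m².

I₀ ≈ 548 W/m²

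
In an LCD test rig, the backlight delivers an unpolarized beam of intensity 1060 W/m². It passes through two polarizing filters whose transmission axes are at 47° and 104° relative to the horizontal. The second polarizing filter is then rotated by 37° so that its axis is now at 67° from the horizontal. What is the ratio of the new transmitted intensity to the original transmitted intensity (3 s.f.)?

Before rotation:
Unpolarized light through the first polarizer → I₁ = ½ I₀, now polarized at 47°.
I₂ = I₁ cos²(104° − 47°) = 0.5 I₀ · cos²(57°) = 0.1483 I₀.
After rotation:
Unpolarized light through the first polarizer → I₁ = ½ I₀, now polarized at 47°.
I₂ = I₁ cos²(67° − 47°) = 0.5 I₀ · cos²(20°) = 0.4415 I₀.
Ratio = 0.4415 / 0.1483 = 2.977.

I_new/I_old ≈ 2.98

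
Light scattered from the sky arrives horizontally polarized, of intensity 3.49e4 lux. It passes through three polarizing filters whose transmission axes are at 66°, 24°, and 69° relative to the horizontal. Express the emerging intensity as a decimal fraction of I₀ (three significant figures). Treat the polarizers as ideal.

I/I₀ ≈ 0.0457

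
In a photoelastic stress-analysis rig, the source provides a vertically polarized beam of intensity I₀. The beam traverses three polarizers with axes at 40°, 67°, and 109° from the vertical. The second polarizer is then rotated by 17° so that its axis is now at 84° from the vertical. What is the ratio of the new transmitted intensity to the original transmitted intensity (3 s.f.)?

I_new/I_old ≈ 0.969

Before rotation:
By Malus's law, I₁ = I₀ cos²(40° − 0°) = I₀ cos²(40°) = 0.5868 I₀.
I₂ = I₁ cos²(67° − 40°) = 0.5868 I₀ · cos²(27°) = 0.4659 I₀.
I₃ = I₂ cos²(109° − 67°) = 0.4659 I₀ · cos²(42°) = 0.2573 I₀.
After rotation:
I₁ = I₀ cos²(40° − 0°) = I₀ cos²(40°) = 0.5868 I₀.
I₂ = I₁ cos²(84° − 40°) = 0.5868 I₀ · cos²(44°) = 0.3037 I₀.
I₃ = I₂ cos²(109° − 84°) = 0.3037 I₀ · cos²(25°) = 0.2494 I₀.
Ratio = 0.2494 / 0.2573 = 0.9694.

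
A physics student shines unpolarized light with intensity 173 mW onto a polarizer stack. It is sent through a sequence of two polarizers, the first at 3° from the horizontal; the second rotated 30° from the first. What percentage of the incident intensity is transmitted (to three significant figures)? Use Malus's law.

≈ 37.5%

Unpolarized light through the first polarizer → I₁ = 173 mW/2 = 86.5 mW, polarized at 3°.
I₂ = I₁ · cos²(30°) = 86.5 · 0.75 = 64.88 mW.
That is 37.5% of the incident intensity.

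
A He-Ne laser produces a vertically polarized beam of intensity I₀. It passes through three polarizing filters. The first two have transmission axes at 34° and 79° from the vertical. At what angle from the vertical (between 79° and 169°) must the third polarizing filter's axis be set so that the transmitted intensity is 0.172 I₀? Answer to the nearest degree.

θ ≈ 124°

I₁ = I₀ cos²(34° − 0°) = I₀ cos²(34°) = 0.6873 I₀.
I₂ = I₁ cos²(79° − 34°) = 0.6873 I₀ · cos²(45°) = 0.3437 I₀.
Need I₃/I₀ = 0.172, so cos²(θ − 79°) = 0.172 / 0.3437 = 0.5005.
θ − 79° = arccos(√0.5005) = 45.0°, giving θ ≈ 79 + 45.0 = 124.0°.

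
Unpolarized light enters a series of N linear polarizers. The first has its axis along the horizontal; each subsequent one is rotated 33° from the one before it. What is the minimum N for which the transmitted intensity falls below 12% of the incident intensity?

N = 6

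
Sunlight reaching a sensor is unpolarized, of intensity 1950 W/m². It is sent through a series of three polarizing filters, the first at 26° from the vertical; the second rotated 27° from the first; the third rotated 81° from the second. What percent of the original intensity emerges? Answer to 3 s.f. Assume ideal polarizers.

Unpolarized light through the first polarizer → I₁ = 1950 W/m²/2 = 975 W/m², polarized at 26°.
I₂ = I₁ · cos²(27°) = 975 · 0.7939 = 774 W/m².
I₃ = I₂ · cos²(81°) = 774 · 0.02447 = 18.94 W/m².
That is 0.9714% of the incident intensity.

≈ 0.971%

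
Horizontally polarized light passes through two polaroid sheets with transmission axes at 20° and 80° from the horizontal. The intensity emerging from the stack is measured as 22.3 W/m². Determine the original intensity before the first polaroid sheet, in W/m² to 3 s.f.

I₁ = I₀ cos²(20° − 0°) = I₀ cos²(20°) = 0.883 I₀.
I₂ = I₁ cos²(80° − 20°) = 0.883 I₀ · cos²(60°) = 0.2208 I₀.
So 22.3 W/m² = 0.2208 I₀, giving I₀ = 22.3/0.2208 = 101 W/m².

I₀ ≈ 101 W/m²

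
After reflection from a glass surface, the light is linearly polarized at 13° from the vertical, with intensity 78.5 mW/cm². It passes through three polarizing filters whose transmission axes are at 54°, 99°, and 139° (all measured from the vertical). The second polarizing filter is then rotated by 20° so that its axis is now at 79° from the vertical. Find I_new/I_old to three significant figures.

I_new/I_old ≈ 0.700

Before rotation:
I₁ = I₀ cos²(54° − 13°) = I₀ cos²(41°) = 0.5696 I₀.
I₂ = I₁ cos²(99° − 54°) = 0.5696 I₀ · cos²(45°) = 0.2848 I₀.
I₃ = I₂ cos²(139° − 99°) = 0.2848 I₀ · cos²(40°) = 0.1671 I₀.
After rotation:
I₁ = I₀ cos²(54° − 13°) = I₀ cos²(41°) = 0.5696 I₀.
I₂ = I₁ cos²(79° − 54°) = 0.5696 I₀ · cos²(25°) = 0.4679 I₀.
I₃ = I₂ cos²(139° − 79°) = 0.4679 I₀ · cos²(60°) = 0.117 I₀.
Ratio = 0.117 / 0.1671 = 0.6999.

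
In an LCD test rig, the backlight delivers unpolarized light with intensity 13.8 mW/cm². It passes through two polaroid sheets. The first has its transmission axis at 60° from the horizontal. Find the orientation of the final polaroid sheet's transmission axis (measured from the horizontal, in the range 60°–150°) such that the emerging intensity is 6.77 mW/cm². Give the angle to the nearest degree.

Unpolarized light through the first polarizer → I₁ = ½ I₀, now polarized at 60°.
Target fraction: 6.77 / 13.8 mW/cm² = 0.4906 of I₀.
Need I₂/I₀ = 0.4906, so cos²(θ − 60°) = 0.4906 / 0.5 = 0.9812.
θ − 60° = arccos(√0.9812) = 7.9°, giving θ ≈ 60 + 7.9 = 67.9°.

θ ≈ 68°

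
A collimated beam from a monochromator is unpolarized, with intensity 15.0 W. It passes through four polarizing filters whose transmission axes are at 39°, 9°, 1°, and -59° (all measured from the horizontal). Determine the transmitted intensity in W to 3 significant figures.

I ≈ 1.38 W

Unpolarized light through the first polarizer → I₁ = 15.0 W/2 = 7.5 W, polarized at 39°.
I₂ = I₁ · cos²(30°) = 7.5 · 0.75 = 5.625 W.
I₃ = I₂ · cos²(8°) = 5.625 · 0.9806 = 5.516 W.
I₄ = I₃ · cos²(60°) = 5.516 · 0.25 = 1.379 W.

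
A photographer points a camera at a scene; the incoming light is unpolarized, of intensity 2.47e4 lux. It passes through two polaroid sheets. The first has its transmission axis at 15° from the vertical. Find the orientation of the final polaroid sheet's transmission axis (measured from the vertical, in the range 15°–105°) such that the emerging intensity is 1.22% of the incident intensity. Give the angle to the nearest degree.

Unpolarized light through the first polarizer → I₁ = ½ I₀, now polarized at 15°.
Need I₂/I₀ = 0.0122, so cos²(θ − 15°) = 0.0122 / 0.5 = 0.0244.
θ − 15° = arccos(√0.0244) = 81.0°, giving θ ≈ 15 + 81.0 = 96.0°.

θ ≈ 96°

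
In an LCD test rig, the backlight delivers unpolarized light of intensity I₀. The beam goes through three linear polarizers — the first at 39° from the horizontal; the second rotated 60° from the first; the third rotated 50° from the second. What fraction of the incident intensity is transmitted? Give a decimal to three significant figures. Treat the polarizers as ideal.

≈ 0.0516 I₀

Unpolarized light through the first polarizer → I₁ = ½ I₀, now polarized at 39°.
I₂ = I₁ cos²(60°) = 0.5 · 0.25 I₀ = 0.125 I₀.
I₃ = I₂ cos²(50°) = 0.125 · 0.4132 I₀ = 0.05165 I₀.
Transmitted fraction = 0.05165.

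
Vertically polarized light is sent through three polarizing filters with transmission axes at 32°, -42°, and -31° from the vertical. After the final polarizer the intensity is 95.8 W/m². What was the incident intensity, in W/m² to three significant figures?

I₀ ≈ 1820 W/m²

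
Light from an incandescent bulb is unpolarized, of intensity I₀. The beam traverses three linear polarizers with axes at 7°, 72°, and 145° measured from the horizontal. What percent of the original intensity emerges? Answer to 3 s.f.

Unpolarized light through the first polarizer → I₁ = ½ I₀, now polarized at 7°.
I₂ = I₁ cos²(72° − 7°) = 0.5 I₀ · cos²(65°) = 0.0893 I₀.
I₃ = I₂ cos²(145° − 72°) = 0.0893 I₀ · cos²(73°) = 0.007634 I₀.
That is 0.7634% of the incident intensity.

≈ 0.763%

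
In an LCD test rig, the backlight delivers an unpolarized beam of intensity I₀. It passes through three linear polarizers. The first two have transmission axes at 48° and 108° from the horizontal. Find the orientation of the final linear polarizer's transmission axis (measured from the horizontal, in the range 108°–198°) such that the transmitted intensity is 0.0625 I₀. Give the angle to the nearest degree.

Unpolarized light through the first polarizer → I₁ = ½ I₀, now polarized at 48°.
I₂ = I₁ cos²(108° − 48°) = 0.5 I₀ · cos²(60°) = 0.125 I₀.
Need I₃/I₀ = 0.0625, so cos²(θ − 108°) = 0.0625 / 0.125 = 0.5.
θ − 108° = arccos(√0.5) = 45.0°, giving θ ≈ 108 + 45.0 = 153.0°.

θ ≈ 153°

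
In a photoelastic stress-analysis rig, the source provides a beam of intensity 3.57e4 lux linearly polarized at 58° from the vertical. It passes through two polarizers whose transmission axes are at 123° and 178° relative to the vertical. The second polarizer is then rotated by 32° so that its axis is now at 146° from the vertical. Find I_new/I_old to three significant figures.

Before rotation:
I₁ = I₀ cos²(123° − 58°) = I₀ cos²(65°) = 0.1786 I₀.
I₂ = I₁ cos²(178° − 123°) = 0.1786 I₀ · cos²(55°) = 0.05876 I₀.
After rotation:
I₁ = I₀ cos²(123° − 58°) = I₀ cos²(65°) = 0.1786 I₀.
I₂ = I₁ cos²(146° − 123°) = 0.1786 I₀ · cos²(23°) = 0.1513 I₀.
Ratio = 0.1513 / 0.05876 = 2.576.

I_new/I_old ≈ 2.58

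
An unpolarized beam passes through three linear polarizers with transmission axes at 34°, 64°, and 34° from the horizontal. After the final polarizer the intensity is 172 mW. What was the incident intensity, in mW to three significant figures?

Unpolarized light through the first polarizer → I₁ = ½ I₀, now polarized at 34°.
I₂ = I₁ cos²(64° − 34°) = 0.5 I₀ · cos²(30°) = 0.375 I₀.
I₃ = I₂ cos²(34° − 64°) = 0.375 I₀ · cos²(30°) = 0.2813 I₀.
So 172 mW = 0.2813 I₀, giving I₀ = 172/0.2813 = 611.6 mW.

I₀ ≈ 612 mW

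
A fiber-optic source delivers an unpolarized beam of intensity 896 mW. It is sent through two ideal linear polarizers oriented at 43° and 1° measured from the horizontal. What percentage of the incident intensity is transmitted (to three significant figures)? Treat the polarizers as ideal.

≈ 27.6%

Unpolarized light through the first polarizer → I₁ = 896 mW/2 = 448 mW, polarized at 43°.
I₂ = I₁ · cos²(42°) = 448 · 0.5523 = 247.4 mW.
That is 27.61% of the incident intensity.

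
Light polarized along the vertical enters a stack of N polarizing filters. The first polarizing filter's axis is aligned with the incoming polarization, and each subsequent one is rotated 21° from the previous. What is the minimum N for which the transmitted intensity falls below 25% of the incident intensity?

First polarizer is aligned with the polarization: full transmission.
Each further stage multiplies by cos²(21°) = 0.8716.
After N polarizers: T = 0.8716^(N−1). Require T < 0.25 ⇒ N−1 > ln(0.25)/ln(0.8716) = 10.09, so N−1 ≥ 11 and N = 12.
Check: N=12 gives T = 0.2205 < 0.25; N=11 gives T = 0.253.

N = 12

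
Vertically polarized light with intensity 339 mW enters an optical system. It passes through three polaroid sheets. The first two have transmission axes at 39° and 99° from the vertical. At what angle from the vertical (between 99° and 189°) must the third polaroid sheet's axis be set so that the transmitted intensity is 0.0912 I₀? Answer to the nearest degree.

I₁ = I₀ cos²(39° − 0°) = I₀ cos²(39°) = 0.604 I₀.
I₂ = I₁ cos²(99° − 39°) = 0.604 I₀ · cos²(60°) = 0.151 I₀.
Need I₃/I₀ = 0.0912, so cos²(θ − 99°) = 0.0912 / 0.151 = 0.604.
θ − 99° = arccos(√0.604) = 39.0°, giving θ ≈ 99 + 39.0 = 138.0°.

θ ≈ 138°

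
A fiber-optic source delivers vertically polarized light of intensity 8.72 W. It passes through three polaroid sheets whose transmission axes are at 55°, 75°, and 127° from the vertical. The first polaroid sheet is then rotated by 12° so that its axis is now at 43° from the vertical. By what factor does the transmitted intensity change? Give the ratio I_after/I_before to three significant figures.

Before rotation:
I₁ = I₀ cos²(55° − 0°) = I₀ cos²(55°) = 0.329 I₀.
I₂ = I₁ cos²(75° − 55°) = 0.329 I₀ · cos²(20°) = 0.2905 I₀.
I₃ = I₂ cos²(127° − 75°) = 0.2905 I₀ · cos²(52°) = 0.1101 I₀.
After rotation:
I₁ = I₀ cos²(43° − 0°) = I₀ cos²(43°) = 0.5349 I₀.
I₂ = I₁ cos²(75° − 43°) = 0.5349 I₀ · cos²(32°) = 0.3847 I₀.
I₃ = I₂ cos²(127° − 75°) = 0.3847 I₀ · cos²(52°) = 0.1458 I₀.
Ratio = 0.1458 / 0.1101 = 1.324.

I_new/I_old ≈ 1.32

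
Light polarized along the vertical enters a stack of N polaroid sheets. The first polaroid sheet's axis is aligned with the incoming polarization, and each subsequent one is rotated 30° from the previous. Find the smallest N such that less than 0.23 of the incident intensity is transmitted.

First polarizer is aligned with the polarization: full transmission.
Each further stage multiplies by cos²(30°) = 0.75.
After N polarizers: T = 0.75^(N−1). Require T < 0.23 ⇒ N−1 > ln(0.23)/ln(0.75) = 5.11, so N−1 ≥ 6 and N = 7.
Check: N=7 gives T = 0.178 < 0.23; N=6 gives T = 0.2373.

N = 7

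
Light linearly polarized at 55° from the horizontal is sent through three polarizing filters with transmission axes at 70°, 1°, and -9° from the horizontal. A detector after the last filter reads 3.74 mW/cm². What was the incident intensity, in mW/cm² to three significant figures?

I₁ = I₀ cos²(70° − 55°) = I₀ cos²(15°) = 0.933 I₀.
I₂ = I₁ cos²(1° − 70°) = 0.933 I₀ · cos²(69°) = 0.1198 I₀.
I₃ = I₂ cos²(-9° − 1°) = 0.1198 I₀ · cos²(10°) = 0.1162 I₀.
So 3.74 mW/cm² = 0.1162 I₀, giving I₀ = 3.74/0.1162 = 32.18 mW/cm².

I₀ ≈ 32.2 mW/cm²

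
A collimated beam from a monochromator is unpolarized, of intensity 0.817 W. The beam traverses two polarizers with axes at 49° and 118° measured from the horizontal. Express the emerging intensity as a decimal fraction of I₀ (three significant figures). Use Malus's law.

I/I₀ ≈ 0.0642

Unpolarized light through the first polarizer → I₁ = 0.817 W/2 = 0.4085 W, polarized at 49°.
I₂ = I₁ · cos²(69°) = 0.4085 · 0.1284 = 0.05246 W.
Transmitted fraction = 0.06421.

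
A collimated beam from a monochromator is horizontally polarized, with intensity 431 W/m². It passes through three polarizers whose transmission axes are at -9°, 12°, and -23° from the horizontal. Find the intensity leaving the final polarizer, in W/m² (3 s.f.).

I ≈ 246 W/m²

I₁ = 431 W/m² · cos²(9°) = 420.5 W/m².
I₂ = I₁ · cos²(21°) = 420.5 · 0.8716 = 366.5 W/m².
I₃ = I₂ · cos²(35°) = 366.5 · 0.671 = 245.9 W/m².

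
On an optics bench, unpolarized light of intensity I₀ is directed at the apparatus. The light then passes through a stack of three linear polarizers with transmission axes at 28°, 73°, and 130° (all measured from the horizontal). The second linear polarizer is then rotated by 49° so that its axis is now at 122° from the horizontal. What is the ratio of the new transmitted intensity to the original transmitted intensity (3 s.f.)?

I_new/I_old ≈ 0.0322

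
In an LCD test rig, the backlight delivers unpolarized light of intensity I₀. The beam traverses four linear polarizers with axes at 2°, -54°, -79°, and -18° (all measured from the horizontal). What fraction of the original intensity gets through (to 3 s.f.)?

≈ 0.0302 I₀

Unpolarized light through the first polarizer → I₁ = ½ I₀, now polarized at 2°.
I₂ = I₁ cos²(-54° − 2°) = 0.5 I₀ · cos²(56°) = 0.1563 I₀.
I₃ = I₂ cos²(-79° + 54°) = 0.1563 I₀ · cos²(25°) = 0.1284 I₀.
I₄ = I₃ cos²(-18° + 79°) = 0.1284 I₀ · cos²(61°) = 0.03018 I₀.
Transmitted fraction = 0.03018.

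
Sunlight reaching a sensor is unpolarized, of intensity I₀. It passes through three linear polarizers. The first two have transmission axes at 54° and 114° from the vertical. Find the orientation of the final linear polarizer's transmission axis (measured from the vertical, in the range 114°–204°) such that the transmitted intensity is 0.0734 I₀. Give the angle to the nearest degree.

θ ≈ 154°

Unpolarized light through the first polarizer → I₁ = ½ I₀, now polarized at 54°.
I₂ = I₁ cos²(114° − 54°) = 0.5 I₀ · cos²(60°) = 0.125 I₀.
Need I₃/I₀ = 0.0734, so cos²(θ − 114°) = 0.0734 / 0.125 = 0.5872.
θ − 114° = arccos(√0.5872) = 40.0°, giving θ ≈ 114 + 40.0 = 154.0°.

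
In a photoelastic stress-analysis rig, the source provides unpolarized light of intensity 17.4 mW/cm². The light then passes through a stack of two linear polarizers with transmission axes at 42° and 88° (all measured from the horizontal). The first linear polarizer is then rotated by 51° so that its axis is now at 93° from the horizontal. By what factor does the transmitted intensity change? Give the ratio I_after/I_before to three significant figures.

I_new/I_old ≈ 2.06

Before rotation:
Unpolarized light through the first polarizer → I₁ = ½ I₀, now polarized at 42°.
I₂ = I₁ cos²(88° − 42°) = 0.5 I₀ · cos²(46°) = 0.2413 I₀.
After rotation:
Unpolarized light through the first polarizer → I₁ = ½ I₀, now polarized at 93°.
I₂ = I₁ cos²(88° − 93°) = 0.5 I₀ · cos²(5°) = 0.4962 I₀.
Ratio = 0.4962 / 0.2413 = 2.057.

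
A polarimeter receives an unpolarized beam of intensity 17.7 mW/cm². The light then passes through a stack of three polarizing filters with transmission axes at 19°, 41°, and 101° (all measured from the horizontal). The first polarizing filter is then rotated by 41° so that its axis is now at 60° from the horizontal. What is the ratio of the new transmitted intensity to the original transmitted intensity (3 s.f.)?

I_new/I_old ≈ 1.04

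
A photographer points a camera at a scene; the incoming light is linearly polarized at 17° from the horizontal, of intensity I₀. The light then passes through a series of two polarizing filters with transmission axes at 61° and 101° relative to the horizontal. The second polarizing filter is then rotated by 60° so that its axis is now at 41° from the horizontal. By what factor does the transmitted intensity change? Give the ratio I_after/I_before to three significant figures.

I_new/I_old ≈ 1.50

Before rotation:
I₁ = I₀ cos²(61° − 17°) = I₀ cos²(44°) = 0.5174 I₀.
I₂ = I₁ cos²(101° − 61°) = 0.5174 I₀ · cos²(40°) = 0.3037 I₀.
After rotation:
I₁ = I₀ cos²(61° − 17°) = I₀ cos²(44°) = 0.5174 I₀.
I₂ = I₁ cos²(41° − 61°) = 0.5174 I₀ · cos²(20°) = 0.4569 I₀.
Ratio = 0.4569 / 0.3037 = 1.505.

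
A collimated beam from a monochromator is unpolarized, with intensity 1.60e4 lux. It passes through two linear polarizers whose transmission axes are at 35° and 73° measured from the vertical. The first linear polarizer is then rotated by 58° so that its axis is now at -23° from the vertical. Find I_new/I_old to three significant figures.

Before rotation:
Unpolarized light through the first polarizer → I₁ = ½ I₀, now polarized at 35°.
I₂ = I₁ cos²(73° − 35°) = 0.5 I₀ · cos²(38°) = 0.3105 I₀.
After rotation:
Unpolarized light through the first polarizer → I₁ = ½ I₀, now polarized at -23°.
Angle between axes 1 and 2: 84°. I₂ = 0.5 I₀ · cos²(84°) = 0.005463 I₀.
Ratio = 0.005463 / 0.3105 = 0.0176.

I_new/I_old ≈ 0.0176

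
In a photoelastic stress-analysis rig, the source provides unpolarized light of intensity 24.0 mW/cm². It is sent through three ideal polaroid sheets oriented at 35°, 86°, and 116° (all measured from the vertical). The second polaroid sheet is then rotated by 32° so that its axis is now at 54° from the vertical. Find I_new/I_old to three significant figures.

Before rotation:
Unpolarized light through the first polarizer → I₁ = ½ I₀, now polarized at 35°.
I₂ = I₁ cos²(86° − 35°) = 0.5 I₀ · cos²(51°) = 0.198 I₀.
I₃ = I₂ cos²(116° − 86°) = 0.198 I₀ · cos²(30°) = 0.1485 I₀.
After rotation:
Unpolarized light through the first polarizer → I₁ = ½ I₀, now polarized at 35°.
I₂ = I₁ cos²(54° − 35°) = 0.5 I₀ · cos²(19°) = 0.447 I₀.
I₃ = I₂ cos²(116° − 54°) = 0.447 I₀ · cos²(62°) = 0.09852 I₀.
Ratio = 0.09852 / 0.1485 = 0.6634.

I_new/I_old ≈ 0.663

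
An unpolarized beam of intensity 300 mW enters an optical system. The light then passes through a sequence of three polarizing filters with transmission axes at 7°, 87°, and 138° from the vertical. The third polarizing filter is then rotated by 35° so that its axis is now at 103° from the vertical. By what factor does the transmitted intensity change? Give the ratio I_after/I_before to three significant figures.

I_new/I_old ≈ 2.33

Before rotation:
Unpolarized light through the first polarizer → I₁ = ½ I₀, now polarized at 7°.
I₂ = I₁ cos²(87° − 7°) = 0.5 I₀ · cos²(80°) = 0.01508 I₀.
I₃ = I₂ cos²(138° − 87°) = 0.01508 I₀ · cos²(51°) = 0.005971 I₀.
After rotation:
Unpolarized light through the first polarizer → I₁ = ½ I₀, now polarized at 7°.
I₂ = I₁ cos²(87° − 7°) = 0.5 I₀ · cos²(80°) = 0.01508 I₀.
I₃ = I₂ cos²(103° − 87°) = 0.01508 I₀ · cos²(16°) = 0.01393 I₀.
Ratio = 0.01393 / 0.005971 = 2.333.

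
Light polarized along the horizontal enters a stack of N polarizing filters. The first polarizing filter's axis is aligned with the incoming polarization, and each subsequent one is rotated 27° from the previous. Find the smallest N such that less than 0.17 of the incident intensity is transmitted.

N = 9

First polarizer is aligned with the polarization: full transmission.
Each further stage multiplies by cos²(27°) = 0.7939.
After N polarizers: T = 0.7939^(N−1). Require T < 0.17 ⇒ N−1 > ln(0.17)/ln(0.7939) = 7.68, so N−1 ≥ 8 and N = 9.
Check: N=9 gives T = 0.1578 < 0.17; N=8 gives T = 0.1988.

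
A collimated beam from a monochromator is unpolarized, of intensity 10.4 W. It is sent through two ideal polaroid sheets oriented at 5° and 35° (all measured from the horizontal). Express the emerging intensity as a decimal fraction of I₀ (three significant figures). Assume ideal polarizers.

I/I₀ ≈ 0.375

Unpolarized light through the first polarizer → I₁ = 10.4 W/2 = 5.2 W, polarized at 5°.
I₂ = I₁ · cos²(30°) = 5.2 · 0.75 = 3.9 W.
Transmitted fraction = 0.375.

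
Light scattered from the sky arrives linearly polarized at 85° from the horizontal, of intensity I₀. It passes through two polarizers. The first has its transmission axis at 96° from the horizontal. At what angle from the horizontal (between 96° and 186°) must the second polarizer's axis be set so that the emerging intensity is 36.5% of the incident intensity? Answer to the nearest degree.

θ ≈ 148°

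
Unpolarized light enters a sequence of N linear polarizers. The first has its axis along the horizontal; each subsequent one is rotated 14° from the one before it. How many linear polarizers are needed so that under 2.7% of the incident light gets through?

N = 50

First polarizer halves the unpolarized light: factor 1/2.
Each further stage multiplies by cos²(14°) = 0.9415.
After N polarizers: T = 0.5·0.9415^(N−1). Require T < 0.027 ⇒ N−1 > ln(0.027/0.5)/ln(0.9415) = 48.40, so N−1 ≥ 49 and N = 50.
Check: N=50 gives T = 0.02604 < 0.027; N=49 gives T = 0.02765.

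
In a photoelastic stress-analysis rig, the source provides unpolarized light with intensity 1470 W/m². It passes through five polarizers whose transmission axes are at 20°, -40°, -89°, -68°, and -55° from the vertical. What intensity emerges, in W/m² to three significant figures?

Unpolarized light through the first polarizer → I₁ = 1470 W/m²/2 = 735 W/m², polarized at 20°.
I₂ = I₁ · cos²(60°) = 735 · 0.25 = 183.8 W/m².
I₃ = I₂ · cos²(49°) = 183.8 · 0.4304 = 79.09 W/m².
I₄ = I₃ · cos²(21°) = 79.09 · 0.8716 = 68.93 W/m².
I₅ = I₄ · cos²(13°) = 68.93 · 0.9494 = 65.44 W/m².

I ≈ 65.4 W/m²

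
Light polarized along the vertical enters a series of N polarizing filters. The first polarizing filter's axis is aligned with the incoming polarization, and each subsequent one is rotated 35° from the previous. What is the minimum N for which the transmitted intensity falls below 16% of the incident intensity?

First polarizer is aligned with the polarization: full transmission.
Each further stage multiplies by cos²(35°) = 0.671.
After N polarizers: T = 0.671^(N−1). Require T < 0.16 ⇒ N−1 > ln(0.16)/ln(0.671) = 4.59, so N−1 ≥ 5 and N = 6.
Check: N=6 gives T = 0.136 < 0.16; N=5 gives T = 0.2027.

N = 6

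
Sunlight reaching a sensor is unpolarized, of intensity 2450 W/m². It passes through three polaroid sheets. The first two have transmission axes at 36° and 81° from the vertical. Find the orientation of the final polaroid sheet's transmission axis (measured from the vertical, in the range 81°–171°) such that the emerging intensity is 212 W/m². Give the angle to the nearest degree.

Unpolarized light through the first polarizer → I₁ = ½ I₀, now polarized at 36°.
I₂ = I₁ cos²(81° − 36°) = 0.5 I₀ · cos²(45°) = 0.25 I₀.
Target fraction: 212 / 2450 W/m² = 0.08653 of I₀.
Need I₃/I₀ = 0.08653, so cos²(θ − 81°) = 0.08653 / 0.25 = 0.3461.
θ − 81° = arccos(√0.3461) = 54.0°, giving θ ≈ 81 + 54.0 = 135.0°.

θ ≈ 135°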